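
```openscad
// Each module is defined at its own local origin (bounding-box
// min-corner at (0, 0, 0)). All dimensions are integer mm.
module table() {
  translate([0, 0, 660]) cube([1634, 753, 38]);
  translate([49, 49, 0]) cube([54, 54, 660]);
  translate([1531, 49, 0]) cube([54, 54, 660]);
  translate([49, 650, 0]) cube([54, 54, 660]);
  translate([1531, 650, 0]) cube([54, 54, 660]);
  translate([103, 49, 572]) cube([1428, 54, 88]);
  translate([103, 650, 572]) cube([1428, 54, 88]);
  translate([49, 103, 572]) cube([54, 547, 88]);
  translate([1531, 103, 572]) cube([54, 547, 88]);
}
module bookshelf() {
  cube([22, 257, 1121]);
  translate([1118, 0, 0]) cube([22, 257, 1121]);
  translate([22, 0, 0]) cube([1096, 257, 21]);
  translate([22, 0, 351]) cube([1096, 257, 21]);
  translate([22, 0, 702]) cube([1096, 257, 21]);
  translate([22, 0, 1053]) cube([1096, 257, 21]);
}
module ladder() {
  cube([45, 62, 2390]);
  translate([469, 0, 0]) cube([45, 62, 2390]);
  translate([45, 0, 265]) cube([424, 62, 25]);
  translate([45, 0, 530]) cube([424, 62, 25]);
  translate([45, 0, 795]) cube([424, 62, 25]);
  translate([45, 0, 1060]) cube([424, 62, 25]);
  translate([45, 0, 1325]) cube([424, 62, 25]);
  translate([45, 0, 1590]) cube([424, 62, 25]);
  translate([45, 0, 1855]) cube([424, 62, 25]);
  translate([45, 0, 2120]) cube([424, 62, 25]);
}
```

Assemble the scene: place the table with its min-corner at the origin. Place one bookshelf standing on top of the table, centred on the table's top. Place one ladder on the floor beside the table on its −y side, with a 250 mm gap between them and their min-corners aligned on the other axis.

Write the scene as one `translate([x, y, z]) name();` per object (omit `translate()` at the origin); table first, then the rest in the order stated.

table();
translate([247, 248, 698]) bookshelf();
translate([0, -312, 0]) ladder();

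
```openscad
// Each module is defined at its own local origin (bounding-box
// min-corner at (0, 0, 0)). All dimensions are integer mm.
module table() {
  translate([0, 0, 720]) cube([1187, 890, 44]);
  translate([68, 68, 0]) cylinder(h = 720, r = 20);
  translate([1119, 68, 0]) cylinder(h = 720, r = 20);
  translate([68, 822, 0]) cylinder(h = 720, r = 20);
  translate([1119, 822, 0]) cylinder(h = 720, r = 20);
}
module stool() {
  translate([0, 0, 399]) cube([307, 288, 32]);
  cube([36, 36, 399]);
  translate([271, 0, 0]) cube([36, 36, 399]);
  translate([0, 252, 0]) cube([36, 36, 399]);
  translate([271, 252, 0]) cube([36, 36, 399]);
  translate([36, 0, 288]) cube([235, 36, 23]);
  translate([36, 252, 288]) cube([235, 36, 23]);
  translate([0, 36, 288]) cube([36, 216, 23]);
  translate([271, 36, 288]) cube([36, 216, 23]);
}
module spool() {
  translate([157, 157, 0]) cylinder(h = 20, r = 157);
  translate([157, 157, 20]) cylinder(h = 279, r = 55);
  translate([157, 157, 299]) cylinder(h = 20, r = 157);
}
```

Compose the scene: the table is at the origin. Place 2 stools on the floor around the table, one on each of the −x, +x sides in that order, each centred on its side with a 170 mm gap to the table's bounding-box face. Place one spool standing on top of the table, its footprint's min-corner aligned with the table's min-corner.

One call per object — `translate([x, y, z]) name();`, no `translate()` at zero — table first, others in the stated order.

table();
translate([-477, 301, 0]) stool();
translate([1357, 301, 0]) stool();
translate([0, 0, 764]) spool();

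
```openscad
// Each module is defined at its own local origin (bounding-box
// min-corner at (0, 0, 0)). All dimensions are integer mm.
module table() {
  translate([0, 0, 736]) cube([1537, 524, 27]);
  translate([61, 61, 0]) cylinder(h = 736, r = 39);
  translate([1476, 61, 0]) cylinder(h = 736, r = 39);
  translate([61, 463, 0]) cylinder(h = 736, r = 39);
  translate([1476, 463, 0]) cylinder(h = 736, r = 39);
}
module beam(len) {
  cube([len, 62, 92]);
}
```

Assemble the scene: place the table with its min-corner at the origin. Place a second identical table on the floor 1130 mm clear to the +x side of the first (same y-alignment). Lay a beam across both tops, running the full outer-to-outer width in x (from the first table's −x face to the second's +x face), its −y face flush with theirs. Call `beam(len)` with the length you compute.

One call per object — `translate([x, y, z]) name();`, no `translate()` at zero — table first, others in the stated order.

table();
translate([2667, 0, 0]) table();
translate([0, 0, 763]) beam(4204);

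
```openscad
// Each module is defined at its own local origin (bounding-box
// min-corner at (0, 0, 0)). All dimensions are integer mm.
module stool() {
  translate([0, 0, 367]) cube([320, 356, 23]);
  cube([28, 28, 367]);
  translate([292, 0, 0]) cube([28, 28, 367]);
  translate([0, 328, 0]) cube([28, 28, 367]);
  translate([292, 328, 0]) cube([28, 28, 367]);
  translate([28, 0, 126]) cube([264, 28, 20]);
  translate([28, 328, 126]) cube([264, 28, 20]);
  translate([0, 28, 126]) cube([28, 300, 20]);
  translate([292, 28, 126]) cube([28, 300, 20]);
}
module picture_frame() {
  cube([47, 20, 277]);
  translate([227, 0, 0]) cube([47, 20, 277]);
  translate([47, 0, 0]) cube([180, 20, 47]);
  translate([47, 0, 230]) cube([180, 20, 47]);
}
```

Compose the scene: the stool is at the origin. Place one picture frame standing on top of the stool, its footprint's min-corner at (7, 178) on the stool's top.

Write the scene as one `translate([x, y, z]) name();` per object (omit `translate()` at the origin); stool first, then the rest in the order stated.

stool();
translate([7, 178, 390]) picture_frame();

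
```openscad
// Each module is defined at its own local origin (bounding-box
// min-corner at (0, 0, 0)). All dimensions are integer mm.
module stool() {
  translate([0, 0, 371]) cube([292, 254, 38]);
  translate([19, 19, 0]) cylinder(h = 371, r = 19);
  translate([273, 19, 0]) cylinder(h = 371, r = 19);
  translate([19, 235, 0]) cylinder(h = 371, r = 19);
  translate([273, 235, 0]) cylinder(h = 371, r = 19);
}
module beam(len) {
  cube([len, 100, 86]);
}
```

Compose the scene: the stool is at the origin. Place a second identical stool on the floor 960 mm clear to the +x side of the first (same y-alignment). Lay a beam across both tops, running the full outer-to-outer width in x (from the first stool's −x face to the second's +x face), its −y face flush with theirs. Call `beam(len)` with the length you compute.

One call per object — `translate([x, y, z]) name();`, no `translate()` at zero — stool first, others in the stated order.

stool();
translate([1252, 0, 0]) stool();
translate([0, 0, 409]) beam(1544);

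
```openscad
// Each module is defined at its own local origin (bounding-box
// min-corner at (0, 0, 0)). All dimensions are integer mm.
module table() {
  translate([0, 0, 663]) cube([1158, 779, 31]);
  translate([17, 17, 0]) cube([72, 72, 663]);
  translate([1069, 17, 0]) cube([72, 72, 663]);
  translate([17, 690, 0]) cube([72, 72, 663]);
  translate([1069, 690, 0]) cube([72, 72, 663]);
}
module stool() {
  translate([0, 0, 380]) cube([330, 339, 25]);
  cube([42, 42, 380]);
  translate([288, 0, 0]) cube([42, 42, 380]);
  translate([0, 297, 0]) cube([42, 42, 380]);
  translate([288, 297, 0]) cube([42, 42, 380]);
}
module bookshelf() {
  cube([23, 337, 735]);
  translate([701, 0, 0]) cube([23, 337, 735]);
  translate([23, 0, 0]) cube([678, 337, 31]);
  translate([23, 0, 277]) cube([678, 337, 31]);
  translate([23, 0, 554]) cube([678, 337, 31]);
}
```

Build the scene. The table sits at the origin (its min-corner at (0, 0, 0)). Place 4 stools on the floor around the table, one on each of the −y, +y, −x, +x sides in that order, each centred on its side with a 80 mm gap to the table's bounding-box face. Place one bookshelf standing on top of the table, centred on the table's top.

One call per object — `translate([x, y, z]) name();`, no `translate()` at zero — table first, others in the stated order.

table();
translate([414, -419, 0]) stool();
translate([414, 859, 0]) stool();
translate([-410, 220, 0]) stool();
translate([1238, 220, 0]) stool();
translate([217, 221, 694]) bookshelf();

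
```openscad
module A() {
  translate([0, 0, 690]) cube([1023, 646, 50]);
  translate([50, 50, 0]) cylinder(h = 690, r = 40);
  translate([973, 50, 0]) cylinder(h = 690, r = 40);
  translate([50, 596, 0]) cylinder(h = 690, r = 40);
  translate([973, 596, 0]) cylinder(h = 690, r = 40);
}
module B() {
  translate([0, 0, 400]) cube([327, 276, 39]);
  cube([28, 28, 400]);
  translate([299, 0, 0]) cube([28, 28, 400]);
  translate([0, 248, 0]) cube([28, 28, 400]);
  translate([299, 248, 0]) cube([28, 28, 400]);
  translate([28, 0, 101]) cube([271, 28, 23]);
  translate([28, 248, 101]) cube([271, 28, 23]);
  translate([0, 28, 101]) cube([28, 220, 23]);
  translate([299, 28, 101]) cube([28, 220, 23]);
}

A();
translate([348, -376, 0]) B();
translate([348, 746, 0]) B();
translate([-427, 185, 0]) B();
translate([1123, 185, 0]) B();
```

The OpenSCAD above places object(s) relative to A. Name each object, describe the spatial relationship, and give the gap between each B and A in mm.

Each stool's nearest face is 100 mm from the table's bounding box.

A is a table. B is a stool. Four stools sit around the table at the −y, +y, −x, +x sides. The gap between each stool and the table is 100 mm.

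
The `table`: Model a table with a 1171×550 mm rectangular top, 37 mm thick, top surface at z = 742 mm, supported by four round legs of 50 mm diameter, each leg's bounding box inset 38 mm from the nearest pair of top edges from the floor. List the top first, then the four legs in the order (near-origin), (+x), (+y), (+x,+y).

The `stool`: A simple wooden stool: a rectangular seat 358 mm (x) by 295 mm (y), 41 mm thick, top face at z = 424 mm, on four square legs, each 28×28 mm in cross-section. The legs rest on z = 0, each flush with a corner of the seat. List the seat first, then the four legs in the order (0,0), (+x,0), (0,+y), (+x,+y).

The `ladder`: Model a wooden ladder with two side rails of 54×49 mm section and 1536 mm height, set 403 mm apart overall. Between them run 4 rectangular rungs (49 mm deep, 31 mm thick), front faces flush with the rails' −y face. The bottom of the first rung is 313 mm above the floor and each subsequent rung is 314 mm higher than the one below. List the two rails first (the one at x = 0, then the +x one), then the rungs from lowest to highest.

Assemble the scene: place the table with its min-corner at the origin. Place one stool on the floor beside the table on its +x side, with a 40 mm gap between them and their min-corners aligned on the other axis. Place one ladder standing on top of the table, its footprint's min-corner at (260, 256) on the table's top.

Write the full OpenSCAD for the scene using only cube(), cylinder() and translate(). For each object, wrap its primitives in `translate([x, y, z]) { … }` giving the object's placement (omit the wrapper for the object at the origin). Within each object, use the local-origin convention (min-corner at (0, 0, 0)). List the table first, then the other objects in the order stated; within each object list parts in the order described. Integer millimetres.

translate([0, 0, 705]) cube([1171, 550, 37]);
translate([63, 63, 0]) cylinder(h = 705, r = 25);
translate([1108, 63, 0]) cylinder(h = 705, r = 25);
translate([63, 487, 0]) cylinder(h = 705, r = 25);
translate([1108, 487, 0]) cylinder(h = 705, r = 25);
translate([1211, 0, 0]) {
  translate([0, 0, 383]) cube([358, 295, 41]);
  cube([28, 28, 383]);
  translate([330, 0, 0]) cube([28, 28, 383]);
  translate([0, 267, 0]) cube([28, 28, 383]);
  translate([330, 267, 0]) cube([28, 28, 383]);
}
translate([260, 256, 742]) {
  cube([54, 49, 1536]);
  translate([349, 0, 0]) cube([54, 49, 1536]);
  translate([54, 0, 313]) cube([295, 49, 31]);
  translate([54, 0, 627]) cube([295, 49, 31]);
  translate([54, 0, 941]) cube([295, 49, 31]);
  translate([54, 0, 1255]) cube([295, 49, 31]);
}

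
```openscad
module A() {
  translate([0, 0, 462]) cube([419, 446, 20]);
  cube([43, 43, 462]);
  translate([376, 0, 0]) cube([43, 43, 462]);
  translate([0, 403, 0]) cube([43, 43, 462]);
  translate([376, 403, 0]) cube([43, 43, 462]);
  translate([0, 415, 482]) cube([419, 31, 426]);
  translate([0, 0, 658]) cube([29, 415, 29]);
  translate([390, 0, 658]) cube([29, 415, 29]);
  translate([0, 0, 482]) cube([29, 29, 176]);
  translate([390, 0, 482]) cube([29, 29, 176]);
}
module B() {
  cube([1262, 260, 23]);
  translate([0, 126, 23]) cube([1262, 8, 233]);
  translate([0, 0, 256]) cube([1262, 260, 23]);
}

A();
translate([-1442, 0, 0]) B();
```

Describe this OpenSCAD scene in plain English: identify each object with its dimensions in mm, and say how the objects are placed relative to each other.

A is a chair: 419×446 mm seat, 20 mm thick, top at z = 482 mm, on four 43 mm square corner legs flush with the seat edges. A 31 mm thick backrest slab spans the full seat width, extending 426 mm above the seat top, its back face flush with the seat's +y edge. Two armrests of 29×29 mm section run along each side from the seat's front edge to the front of the backrest, top faces 205 mm above the seat top and outer faces flush with the seat's x-edges; a 29×29 mm post under the front of each armrest stands on the seat at the front corner.

B is an I-beam lying along x, 1262 mm long. Overall section height 279 mm. Two flanges 260 mm wide (y) and 23 mm thick, one on the floor and one at the top; a web 8 mm thick runs between them, centred on the flange width.

The I-beam is on the floor beside the chair on its −x side.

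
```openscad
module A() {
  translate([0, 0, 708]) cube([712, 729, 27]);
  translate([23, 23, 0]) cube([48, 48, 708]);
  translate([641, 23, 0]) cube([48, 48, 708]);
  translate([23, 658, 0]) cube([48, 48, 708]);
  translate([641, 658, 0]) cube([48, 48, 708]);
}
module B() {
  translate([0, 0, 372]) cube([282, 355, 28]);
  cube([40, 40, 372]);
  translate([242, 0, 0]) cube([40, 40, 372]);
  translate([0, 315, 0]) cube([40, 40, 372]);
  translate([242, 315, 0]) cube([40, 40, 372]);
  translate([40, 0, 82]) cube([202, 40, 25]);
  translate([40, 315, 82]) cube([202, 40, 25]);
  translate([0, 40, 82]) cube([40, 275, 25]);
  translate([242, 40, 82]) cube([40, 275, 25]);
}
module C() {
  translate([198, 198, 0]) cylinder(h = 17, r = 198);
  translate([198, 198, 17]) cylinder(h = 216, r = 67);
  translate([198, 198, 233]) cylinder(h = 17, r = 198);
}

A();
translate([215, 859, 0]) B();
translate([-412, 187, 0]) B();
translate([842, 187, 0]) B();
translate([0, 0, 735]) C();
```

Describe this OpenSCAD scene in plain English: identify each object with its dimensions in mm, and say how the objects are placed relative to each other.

A is a table with a 712×729 mm rectangular top, 27 mm thick, top surface at z = 735 mm, supported by four 48×48 mm square legs, each inset 23 mm from the nearest pair of top edges, running from the floor.

B is a four-legged stool. The seat is a 282×355×28 mm slab whose top surface is at z = 400 mm; four square legs, each 40×40 mm in cross-section, run from the floor (z = 0) to the underside of the seat, each flush with a corner of the seat. Four stretchers, 40 mm wide and 25 mm tall, connect adjacent legs with their undersides at z = 82 mm, each running between the inner faces of the legs it joins and aligned with the legs' outer faces on the other axis.

C is a spool: two coaxial disc flanges of radius 198 mm and thickness 17 mm, joined by a core cylinder of radius 67 mm and height 216 mm. The lower flange rests on z = 0 and the three cylinders share a vertical axis.

Three stools sit around the table at the +y, −x, +x sides. The spool is on top of the table.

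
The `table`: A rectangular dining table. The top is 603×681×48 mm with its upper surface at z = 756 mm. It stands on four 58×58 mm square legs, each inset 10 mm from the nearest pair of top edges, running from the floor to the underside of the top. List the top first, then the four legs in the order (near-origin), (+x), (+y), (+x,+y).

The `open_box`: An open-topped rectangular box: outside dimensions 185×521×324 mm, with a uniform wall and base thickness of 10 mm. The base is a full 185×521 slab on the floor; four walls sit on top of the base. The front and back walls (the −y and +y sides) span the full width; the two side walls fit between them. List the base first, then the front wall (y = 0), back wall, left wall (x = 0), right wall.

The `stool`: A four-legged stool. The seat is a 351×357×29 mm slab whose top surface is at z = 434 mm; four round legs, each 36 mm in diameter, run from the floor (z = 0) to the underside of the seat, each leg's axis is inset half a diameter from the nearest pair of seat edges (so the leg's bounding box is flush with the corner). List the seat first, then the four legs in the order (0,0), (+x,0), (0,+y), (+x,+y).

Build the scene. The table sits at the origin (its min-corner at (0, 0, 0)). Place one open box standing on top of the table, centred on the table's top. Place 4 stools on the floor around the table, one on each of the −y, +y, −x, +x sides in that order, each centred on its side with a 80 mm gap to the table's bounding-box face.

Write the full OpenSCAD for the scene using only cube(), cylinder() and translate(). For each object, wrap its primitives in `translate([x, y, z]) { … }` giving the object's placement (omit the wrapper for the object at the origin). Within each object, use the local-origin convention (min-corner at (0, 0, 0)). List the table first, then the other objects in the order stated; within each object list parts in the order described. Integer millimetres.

translate([0, 0, 708]) cube([603, 681, 48]);
translate([10, 10, 0]) cube([58, 58, 708]);
translate([535, 10, 0]) cube([58, 58, 708]);
translate([10, 613, 0]) cube([58, 58, 708]);
translate([535, 613, 0]) cube([58, 58, 708]);
translate([209, 80, 756]) {
  cube([185, 521, 10]);
  translate([0, 0, 10]) cube([185, 10, 314]);
  translate([0, 511, 10]) cube([185, 10, 314]);
  translate([0, 10, 10]) cube([10, 501, 314]);
  translate([175, 10, 10]) cube([10, 501, 314]);
}
translate([126, -437, 0]) {
  translate([0, 0, 405]) cube([351, 357, 29]);
  translate([18, 18, 0]) cylinder(h = 405, r = 18);
  translate([333, 18, 0]) cylinder(h = 405, r = 18);
  translate([18, 339, 0]) cylinder(h = 405, r = 18);
  translate([333, 339, 0]) cylinder(h = 405, r = 18);
}
translate([126, 761, 0]) {
  translate([0, 0, 405]) cube([351, 357, 29]);
  translate([18, 18, 0]) cylinder(h = 405, r = 18);
  translate([333, 18, 0]) cylinder(h = 405, r = 18);
  translate([18, 339, 0]) cylinder(h = 405, r = 18);
  translate([333, 339, 0]) cylinder(h = 405, r = 18);
}
translate([-431, 162, 0]) {
  translate([0, 0, 405]) cube([351, 357, 29]);
  translate([18, 18, 0]) cylinder(h = 405, r = 18);
  translate([333, 18, 0]) cylinder(h = 405, r = 18);
  translate([18, 339, 0]) cylinder(h = 405, r = 18);
  translate([333, 339, 0]) cylinder(h = 405, r = 18);
}
translate([683, 162, 0]) {
  translate([0, 0, 405]) cube([351, 357, 29]);
  translate([18, 18, 0]) cylinder(h = 405, r = 18);
  translate([333, 18, 0]) cylinder(h = 405, r = 18);
  translate([18, 339, 0]) cylinder(h = 405, r = 18);
  translate([333, 339, 0]) cylinder(h = 405, r = 18);
}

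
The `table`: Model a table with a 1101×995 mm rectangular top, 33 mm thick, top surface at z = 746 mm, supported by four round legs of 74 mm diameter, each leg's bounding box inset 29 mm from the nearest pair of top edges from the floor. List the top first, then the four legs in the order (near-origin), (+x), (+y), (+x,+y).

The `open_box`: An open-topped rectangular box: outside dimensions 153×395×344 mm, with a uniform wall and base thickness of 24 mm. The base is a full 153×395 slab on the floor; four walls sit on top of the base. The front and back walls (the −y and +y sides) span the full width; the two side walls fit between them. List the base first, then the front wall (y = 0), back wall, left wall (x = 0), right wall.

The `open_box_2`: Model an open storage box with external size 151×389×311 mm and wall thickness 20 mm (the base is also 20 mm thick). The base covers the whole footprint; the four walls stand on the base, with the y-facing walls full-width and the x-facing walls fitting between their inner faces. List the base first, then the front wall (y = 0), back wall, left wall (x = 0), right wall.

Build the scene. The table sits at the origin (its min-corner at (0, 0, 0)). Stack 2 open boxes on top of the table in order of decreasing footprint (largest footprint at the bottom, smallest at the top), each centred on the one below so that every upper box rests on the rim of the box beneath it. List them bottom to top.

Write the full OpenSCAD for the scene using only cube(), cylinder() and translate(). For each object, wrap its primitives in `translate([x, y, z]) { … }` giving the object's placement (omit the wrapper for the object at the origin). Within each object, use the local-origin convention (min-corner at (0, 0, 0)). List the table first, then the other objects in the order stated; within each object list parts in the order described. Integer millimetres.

translate([0, 0, 713]) cube([1101, 995, 33]);
translate([66, 66, 0]) cylinder(h = 713, r = 37);
translate([1035, 66, 0]) cylinder(h = 713, r = 37);
translate([66, 929, 0]) cylinder(h = 713, r = 37);
translate([1035, 929, 0]) cylinder(h = 713, r = 37);
translate([474, 300, 746]) {
  cube([153, 395, 24]);
  translate([0, 0, 24]) cube([153, 24, 320]);
  translate([0, 371, 24]) cube([153, 24, 320]);
  translate([0, 24, 24]) cube([24, 347, 320]);
  translate([129, 24, 24]) cube([24, 347, 320]);
}
translate([475, 303, 1090]) {
  cube([151, 389, 20]);
  translate([0, 0, 20]) cube([151, 20, 291]);
  translate([0, 369, 20]) cube([151, 20, 291]);
  translate([0, 20, 20]) cube([20, 349, 291]);
  translate([131, 20, 20]) cube([20, 349, 291]);
}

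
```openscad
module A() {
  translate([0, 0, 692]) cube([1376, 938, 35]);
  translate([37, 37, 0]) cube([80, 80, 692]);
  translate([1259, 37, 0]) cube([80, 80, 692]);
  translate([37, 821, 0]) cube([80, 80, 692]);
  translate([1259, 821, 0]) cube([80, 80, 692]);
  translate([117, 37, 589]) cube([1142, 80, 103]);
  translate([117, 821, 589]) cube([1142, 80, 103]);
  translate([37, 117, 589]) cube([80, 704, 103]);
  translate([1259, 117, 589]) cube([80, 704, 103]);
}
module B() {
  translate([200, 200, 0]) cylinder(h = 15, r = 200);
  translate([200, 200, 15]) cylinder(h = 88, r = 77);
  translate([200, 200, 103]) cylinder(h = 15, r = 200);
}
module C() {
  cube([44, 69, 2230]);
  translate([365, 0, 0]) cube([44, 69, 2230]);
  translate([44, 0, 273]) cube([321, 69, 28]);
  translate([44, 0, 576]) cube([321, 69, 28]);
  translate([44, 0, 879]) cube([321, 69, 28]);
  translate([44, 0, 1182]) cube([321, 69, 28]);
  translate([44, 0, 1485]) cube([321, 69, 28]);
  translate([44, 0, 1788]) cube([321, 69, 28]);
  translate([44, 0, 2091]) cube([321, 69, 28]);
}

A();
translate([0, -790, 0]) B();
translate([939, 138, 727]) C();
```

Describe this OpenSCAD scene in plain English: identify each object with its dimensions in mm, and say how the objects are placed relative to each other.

A is a table: top 1376 mm (x) × 938 mm (y), 35 mm thick, upper face at z = 727 mm, on four 80×80 mm square legs, each inset 37 mm from the nearest pair of top edges, running from z = 0 to the bottom of the top. Four apron rails, 80 mm thick and 103 mm tall, run between adjacent legs with their top edges flush with the underside of the top and their outer faces flush with the legs' outer faces.

B is a spool: two coaxial disc flanges of radius 200 mm and thickness 15 mm, joined by a core cylinder of radius 77 mm and height 88 mm. The lower flange rests on z = 0 and the three cylinders share a vertical axis.

C is a wooden ladder with two side rails of 44×69 mm section and 2230 mm height, set 409 mm apart overall. Between them run 7 rectangular rungs (69 mm deep, 28 mm thick), front faces flush with the rails' −y face. The bottom of the first rung is 273 mm above the floor and each subsequent rung is 303 mm higher than the one below.

The spool is on the floor beside the table on its −y side. The ladder is on top of the table.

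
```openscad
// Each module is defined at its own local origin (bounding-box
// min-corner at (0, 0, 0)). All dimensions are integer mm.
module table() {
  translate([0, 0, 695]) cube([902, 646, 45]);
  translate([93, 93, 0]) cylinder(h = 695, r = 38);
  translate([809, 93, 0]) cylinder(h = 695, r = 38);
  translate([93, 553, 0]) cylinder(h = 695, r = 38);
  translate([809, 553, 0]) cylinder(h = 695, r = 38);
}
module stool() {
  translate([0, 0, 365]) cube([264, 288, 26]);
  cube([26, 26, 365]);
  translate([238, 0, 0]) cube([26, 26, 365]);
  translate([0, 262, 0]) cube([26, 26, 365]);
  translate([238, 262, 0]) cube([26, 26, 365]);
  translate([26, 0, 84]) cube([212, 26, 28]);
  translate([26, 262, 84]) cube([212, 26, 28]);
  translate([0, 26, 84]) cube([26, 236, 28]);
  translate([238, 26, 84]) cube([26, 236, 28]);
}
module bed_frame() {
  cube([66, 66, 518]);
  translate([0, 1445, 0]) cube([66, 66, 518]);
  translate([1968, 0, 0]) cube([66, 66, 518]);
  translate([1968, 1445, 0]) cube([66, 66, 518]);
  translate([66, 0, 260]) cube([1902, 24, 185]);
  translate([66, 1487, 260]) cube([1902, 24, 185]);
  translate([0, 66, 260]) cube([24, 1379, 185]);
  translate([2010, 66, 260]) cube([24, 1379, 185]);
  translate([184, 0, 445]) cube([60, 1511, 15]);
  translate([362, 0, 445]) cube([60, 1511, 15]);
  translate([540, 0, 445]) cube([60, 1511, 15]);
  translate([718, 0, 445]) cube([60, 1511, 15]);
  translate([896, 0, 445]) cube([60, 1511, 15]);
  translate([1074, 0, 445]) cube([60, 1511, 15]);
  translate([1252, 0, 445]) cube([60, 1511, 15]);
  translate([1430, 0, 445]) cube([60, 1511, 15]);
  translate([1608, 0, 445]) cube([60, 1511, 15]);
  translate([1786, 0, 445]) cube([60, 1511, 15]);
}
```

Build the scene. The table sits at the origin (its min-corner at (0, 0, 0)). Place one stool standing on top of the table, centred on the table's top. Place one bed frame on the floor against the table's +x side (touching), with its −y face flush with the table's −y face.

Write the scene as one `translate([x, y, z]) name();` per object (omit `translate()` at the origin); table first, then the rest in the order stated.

table();
translate([319, 179, 740]) stool();
translate([902, 0, 0]) bed_frame();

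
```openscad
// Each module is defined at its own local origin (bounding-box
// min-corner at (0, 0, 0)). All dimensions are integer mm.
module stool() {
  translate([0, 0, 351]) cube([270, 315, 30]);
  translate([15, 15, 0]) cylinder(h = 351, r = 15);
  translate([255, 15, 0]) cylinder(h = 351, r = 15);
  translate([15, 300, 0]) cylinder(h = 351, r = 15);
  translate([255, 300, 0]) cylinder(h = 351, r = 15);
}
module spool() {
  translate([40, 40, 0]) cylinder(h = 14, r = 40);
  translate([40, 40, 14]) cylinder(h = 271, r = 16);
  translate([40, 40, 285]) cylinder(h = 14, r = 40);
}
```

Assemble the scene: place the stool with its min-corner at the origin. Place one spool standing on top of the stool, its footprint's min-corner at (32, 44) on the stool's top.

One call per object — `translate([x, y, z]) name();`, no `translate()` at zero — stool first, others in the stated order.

stool();
translate([32, 44, 381]) spool();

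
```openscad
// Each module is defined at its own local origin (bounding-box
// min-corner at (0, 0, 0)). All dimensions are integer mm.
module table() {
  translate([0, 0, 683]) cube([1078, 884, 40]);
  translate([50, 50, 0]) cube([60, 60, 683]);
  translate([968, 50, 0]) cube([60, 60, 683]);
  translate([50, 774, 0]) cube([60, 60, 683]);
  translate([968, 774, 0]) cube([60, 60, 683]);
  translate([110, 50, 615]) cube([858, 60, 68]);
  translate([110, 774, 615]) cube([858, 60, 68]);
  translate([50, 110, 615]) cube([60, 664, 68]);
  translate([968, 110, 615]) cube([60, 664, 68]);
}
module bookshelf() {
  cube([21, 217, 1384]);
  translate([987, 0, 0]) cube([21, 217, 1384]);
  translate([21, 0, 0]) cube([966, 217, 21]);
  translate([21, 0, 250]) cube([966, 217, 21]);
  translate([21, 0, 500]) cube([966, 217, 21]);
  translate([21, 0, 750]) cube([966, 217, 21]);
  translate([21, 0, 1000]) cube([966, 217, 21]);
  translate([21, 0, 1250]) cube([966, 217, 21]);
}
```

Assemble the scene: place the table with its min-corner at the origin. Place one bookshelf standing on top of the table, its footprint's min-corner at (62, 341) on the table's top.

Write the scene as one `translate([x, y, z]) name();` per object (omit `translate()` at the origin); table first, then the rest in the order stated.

table();
translate([62, 341, 723]) bookshelf();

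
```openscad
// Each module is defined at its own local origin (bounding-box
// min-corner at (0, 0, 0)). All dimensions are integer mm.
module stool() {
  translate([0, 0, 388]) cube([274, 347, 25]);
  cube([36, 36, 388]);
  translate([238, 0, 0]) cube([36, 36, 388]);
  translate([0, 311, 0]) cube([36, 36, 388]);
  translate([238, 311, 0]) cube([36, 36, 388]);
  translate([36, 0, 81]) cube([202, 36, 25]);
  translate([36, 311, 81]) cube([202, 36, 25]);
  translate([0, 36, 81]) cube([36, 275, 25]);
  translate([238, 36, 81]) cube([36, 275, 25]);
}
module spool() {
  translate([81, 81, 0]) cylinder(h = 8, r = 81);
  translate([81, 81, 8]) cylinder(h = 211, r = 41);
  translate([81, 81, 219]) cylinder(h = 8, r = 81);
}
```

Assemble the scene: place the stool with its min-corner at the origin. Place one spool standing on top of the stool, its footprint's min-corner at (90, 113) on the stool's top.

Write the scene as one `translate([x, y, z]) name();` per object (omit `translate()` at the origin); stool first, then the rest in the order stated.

stool();
translate([90, 113, 413]) spool();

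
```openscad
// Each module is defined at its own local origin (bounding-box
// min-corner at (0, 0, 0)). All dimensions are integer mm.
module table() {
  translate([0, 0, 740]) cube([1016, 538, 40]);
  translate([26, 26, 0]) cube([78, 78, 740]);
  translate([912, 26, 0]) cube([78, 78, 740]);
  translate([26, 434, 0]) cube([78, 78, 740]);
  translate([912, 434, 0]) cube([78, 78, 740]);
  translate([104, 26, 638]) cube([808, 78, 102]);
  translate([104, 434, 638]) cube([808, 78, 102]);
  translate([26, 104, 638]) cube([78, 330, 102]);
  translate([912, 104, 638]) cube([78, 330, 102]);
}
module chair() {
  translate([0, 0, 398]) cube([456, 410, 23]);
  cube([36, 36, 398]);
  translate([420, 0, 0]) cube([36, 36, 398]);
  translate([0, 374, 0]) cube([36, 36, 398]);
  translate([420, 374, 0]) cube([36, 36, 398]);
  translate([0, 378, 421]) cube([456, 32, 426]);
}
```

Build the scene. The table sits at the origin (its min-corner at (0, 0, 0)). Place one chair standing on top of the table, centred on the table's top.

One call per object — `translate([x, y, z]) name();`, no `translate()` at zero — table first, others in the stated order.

table();
translate([280, 64, 780]) chair();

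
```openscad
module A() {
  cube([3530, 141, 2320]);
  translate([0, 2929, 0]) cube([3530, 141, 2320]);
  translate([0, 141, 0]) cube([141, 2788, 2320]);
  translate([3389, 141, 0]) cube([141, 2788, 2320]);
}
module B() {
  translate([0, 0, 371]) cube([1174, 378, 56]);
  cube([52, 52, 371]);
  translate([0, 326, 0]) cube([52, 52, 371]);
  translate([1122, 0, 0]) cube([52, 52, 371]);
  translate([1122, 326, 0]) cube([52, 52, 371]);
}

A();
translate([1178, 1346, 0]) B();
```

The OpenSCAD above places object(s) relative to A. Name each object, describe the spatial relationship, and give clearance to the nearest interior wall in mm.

Clearances: x = 1037, y = 1205; minimum 1037 mm.

A is a house frame. B is a bench. The bench sits inside the house frame, centred. The clearance to the nearest interior wall is 1037 mm.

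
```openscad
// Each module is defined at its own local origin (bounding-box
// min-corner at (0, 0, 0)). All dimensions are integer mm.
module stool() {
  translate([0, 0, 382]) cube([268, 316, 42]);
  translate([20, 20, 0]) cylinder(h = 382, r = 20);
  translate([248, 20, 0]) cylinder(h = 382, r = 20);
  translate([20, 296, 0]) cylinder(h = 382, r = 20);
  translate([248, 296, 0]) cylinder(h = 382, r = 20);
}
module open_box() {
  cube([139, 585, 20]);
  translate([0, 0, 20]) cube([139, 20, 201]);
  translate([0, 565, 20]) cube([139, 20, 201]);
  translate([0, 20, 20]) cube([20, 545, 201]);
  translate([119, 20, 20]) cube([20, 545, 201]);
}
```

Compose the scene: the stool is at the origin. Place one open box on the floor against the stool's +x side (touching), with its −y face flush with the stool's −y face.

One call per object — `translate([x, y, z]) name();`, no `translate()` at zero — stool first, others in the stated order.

stool();
translate([268, 0, 0]) open_box();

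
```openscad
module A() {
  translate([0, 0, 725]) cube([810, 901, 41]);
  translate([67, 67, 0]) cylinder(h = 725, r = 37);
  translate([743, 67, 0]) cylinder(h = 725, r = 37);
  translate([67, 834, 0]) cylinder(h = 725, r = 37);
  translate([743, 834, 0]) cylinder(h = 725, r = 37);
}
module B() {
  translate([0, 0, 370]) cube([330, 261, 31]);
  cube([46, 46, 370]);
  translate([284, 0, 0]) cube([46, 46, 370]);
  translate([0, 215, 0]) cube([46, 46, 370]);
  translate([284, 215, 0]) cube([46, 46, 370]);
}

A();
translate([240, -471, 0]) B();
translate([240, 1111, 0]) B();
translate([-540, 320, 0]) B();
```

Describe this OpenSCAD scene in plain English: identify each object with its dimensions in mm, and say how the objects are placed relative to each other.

A is a table with a 810×901 mm rectangular top, 41 mm thick, top surface at z = 766 mm, supported by four round legs of 74 mm diameter, each leg's bounding box inset 30 mm from the nearest pair of top edges, running from the floor.

B is a simple wooden stool: a rectangular seat 330 mm (x) by 261 mm (y), 31 mm thick, top face at z = 401 mm, on four square legs, each 46×46 mm in cross-section. The legs rest on z = 0, each flush with a corner of the seat.

Three stools sit around the table at the −y, +y, −x sides.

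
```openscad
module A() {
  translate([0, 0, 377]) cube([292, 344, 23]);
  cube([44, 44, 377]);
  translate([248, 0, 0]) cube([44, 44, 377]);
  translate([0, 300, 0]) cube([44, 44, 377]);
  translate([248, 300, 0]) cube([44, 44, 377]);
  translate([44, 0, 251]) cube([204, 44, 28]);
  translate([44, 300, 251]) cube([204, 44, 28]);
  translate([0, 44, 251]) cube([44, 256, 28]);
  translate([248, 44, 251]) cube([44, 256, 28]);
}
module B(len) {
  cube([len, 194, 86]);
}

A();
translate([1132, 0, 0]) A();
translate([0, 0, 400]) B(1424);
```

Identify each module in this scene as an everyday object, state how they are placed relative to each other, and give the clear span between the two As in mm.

Second stool starts at x = 1132; first ends at x = 292; clear span = 1132 − 292 = 840 mm.

A is a stool. B is a beam. A beam spans the tops of two stools. The clear span between the two stools is 840 mm.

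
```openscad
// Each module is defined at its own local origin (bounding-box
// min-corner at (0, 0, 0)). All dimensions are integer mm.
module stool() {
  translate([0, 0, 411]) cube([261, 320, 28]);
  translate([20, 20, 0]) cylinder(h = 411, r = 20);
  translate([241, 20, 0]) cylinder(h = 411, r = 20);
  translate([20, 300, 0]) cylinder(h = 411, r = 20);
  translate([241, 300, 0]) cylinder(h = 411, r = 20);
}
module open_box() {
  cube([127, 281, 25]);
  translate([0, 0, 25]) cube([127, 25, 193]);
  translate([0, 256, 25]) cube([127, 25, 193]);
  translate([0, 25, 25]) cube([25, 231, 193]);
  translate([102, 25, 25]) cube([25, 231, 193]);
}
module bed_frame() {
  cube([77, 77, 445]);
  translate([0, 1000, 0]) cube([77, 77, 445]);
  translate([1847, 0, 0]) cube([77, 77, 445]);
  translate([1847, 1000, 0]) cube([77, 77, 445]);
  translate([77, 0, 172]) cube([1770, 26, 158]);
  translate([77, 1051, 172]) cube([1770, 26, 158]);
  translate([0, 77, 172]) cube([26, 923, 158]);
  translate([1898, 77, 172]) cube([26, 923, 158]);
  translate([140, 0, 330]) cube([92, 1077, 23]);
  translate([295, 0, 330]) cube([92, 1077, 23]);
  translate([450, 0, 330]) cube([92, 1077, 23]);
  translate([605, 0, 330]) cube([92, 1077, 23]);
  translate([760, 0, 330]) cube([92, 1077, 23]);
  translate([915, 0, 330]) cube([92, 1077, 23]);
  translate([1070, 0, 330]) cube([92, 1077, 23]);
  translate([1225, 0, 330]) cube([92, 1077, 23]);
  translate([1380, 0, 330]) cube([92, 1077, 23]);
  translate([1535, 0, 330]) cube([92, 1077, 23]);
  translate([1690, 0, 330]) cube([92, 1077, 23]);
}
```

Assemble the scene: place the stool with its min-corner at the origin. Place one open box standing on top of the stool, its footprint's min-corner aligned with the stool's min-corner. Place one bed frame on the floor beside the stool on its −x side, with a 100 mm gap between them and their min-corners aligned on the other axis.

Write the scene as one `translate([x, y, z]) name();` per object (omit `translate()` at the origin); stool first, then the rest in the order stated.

stool();
translate([0, 0, 439]) open_box();
translate([-2024, 0, 0]) bed_frame();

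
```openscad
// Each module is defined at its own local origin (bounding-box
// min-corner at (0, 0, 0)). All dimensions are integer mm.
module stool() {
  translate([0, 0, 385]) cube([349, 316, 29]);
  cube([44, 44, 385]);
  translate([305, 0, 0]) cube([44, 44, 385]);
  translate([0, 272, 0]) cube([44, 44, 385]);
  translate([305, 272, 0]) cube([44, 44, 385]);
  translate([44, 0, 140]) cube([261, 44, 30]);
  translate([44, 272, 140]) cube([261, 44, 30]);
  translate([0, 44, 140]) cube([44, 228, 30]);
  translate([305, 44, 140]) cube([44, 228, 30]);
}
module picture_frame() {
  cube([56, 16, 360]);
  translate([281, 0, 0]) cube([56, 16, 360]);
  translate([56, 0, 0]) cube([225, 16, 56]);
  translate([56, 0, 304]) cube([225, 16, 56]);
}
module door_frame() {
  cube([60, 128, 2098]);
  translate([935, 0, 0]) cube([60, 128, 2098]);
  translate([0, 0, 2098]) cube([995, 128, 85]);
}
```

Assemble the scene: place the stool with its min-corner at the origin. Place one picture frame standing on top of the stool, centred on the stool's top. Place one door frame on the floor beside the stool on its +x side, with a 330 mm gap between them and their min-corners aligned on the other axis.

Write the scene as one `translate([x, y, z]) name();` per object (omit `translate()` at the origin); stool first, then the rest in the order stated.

stool();
translate([6, 150, 414]) picture_frame();
translate([679, 0, 0]) door_frame();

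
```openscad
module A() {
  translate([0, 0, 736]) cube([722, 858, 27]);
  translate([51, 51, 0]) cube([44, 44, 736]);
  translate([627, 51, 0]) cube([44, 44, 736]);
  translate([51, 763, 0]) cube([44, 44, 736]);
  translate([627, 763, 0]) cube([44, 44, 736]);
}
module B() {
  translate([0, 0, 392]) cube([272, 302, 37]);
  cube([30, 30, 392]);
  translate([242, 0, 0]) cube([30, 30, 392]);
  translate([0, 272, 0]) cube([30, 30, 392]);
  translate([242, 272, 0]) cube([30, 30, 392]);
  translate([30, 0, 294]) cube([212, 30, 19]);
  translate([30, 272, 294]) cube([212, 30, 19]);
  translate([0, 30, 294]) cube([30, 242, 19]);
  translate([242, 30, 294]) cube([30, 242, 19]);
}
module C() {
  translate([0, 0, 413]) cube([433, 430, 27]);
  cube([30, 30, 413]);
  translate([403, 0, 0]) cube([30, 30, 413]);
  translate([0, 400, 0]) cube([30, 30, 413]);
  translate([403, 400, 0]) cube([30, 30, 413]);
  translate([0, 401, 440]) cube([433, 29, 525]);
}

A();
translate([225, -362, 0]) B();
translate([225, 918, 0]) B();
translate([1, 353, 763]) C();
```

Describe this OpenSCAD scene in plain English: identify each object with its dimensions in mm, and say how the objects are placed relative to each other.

A is a rectangular dining table. The top is 722×858×27 mm with its upper surface at z = 763 mm. It stands on four 44×44 mm square legs, each inset 51 mm from the nearest pair of top edges, running from the floor to the underside of the top.

B is a simple wooden stool: a rectangular seat 272 mm (x) by 302 mm (y), 37 mm thick, top face at z = 429 mm, on four square legs, each 30×30 mm in cross-section. The legs rest on z = 0, each flush with a corner of the seat. Four stretchers, 30 mm wide and 19 mm tall, connect adjacent legs with their undersides at z = 294 mm, each running between the inner faces of the legs it joins and aligned with the legs' outer faces on the other axis.

C is a chair. The seat is a 433×430×27 mm slab with its top at z = 440 mm, on four 30×30 mm corner legs (flush with the seat edges, standing on z = 0). A flat backrest 29 mm thick, 525 mm tall, spans the full seat width and rises from the seat top along its +y edge, rear face flush with the rear of the seat.

Two stools sit around the table at the −y, +y sides. The chair is on top of the table.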